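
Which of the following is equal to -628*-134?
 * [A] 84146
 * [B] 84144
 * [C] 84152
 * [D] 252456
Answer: C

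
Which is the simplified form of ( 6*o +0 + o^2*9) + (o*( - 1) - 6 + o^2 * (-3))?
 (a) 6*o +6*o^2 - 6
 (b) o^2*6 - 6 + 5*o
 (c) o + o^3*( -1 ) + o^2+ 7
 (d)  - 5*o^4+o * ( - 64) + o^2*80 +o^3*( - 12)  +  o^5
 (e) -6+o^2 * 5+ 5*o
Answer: b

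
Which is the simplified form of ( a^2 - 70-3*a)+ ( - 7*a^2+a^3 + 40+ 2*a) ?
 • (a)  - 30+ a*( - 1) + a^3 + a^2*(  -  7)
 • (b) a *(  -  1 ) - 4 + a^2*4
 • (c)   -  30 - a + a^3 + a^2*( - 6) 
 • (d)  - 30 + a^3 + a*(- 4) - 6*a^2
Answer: c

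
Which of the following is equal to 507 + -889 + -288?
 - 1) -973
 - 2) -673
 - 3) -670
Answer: 3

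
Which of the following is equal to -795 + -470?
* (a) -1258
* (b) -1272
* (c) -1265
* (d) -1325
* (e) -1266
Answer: c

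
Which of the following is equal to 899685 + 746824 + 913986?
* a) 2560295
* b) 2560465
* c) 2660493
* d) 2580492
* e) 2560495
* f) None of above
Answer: e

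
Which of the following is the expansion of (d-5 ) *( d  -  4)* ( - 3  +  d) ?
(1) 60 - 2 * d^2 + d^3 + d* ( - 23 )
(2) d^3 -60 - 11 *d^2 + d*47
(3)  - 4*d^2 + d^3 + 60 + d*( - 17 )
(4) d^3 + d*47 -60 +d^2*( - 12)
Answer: 4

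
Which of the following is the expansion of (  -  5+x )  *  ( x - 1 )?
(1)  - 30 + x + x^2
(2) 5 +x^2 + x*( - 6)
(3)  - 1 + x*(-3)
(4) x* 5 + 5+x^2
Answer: 2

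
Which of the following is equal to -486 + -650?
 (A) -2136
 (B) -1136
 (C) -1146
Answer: B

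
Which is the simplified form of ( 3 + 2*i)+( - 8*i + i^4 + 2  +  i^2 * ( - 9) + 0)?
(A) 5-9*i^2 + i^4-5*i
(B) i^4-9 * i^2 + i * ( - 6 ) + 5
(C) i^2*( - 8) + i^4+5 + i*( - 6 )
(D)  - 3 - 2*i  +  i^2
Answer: B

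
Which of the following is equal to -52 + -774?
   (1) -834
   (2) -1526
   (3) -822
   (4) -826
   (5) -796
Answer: 4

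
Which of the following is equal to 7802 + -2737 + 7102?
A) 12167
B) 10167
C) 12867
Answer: A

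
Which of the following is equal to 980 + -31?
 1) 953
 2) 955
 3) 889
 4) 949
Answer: 4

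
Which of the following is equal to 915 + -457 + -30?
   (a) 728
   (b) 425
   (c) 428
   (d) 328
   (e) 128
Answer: c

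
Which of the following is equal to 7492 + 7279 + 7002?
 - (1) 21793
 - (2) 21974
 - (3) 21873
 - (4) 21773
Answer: 4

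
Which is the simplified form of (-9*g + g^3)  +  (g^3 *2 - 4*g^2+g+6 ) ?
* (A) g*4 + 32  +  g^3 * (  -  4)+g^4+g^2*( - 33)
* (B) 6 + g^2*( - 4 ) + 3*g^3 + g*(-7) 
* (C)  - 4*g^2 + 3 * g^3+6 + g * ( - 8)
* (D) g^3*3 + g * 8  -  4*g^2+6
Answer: C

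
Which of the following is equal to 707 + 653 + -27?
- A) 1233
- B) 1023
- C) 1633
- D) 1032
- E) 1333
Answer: E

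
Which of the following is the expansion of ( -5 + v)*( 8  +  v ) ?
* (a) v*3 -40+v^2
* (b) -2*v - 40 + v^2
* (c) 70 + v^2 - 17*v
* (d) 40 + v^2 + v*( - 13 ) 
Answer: a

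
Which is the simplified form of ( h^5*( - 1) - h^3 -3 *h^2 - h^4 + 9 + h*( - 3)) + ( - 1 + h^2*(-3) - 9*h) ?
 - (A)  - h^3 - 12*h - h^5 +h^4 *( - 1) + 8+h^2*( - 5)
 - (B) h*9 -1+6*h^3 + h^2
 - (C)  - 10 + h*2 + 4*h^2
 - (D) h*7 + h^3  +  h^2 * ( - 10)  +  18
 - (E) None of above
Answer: E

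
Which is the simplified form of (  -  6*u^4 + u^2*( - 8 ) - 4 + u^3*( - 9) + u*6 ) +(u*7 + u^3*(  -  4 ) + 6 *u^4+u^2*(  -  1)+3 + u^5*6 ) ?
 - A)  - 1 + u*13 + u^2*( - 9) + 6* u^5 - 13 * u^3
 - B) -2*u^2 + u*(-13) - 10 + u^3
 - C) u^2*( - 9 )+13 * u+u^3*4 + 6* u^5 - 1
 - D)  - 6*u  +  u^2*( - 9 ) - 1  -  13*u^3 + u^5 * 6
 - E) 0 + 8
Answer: A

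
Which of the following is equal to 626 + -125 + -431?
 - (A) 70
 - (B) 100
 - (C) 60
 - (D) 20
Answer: A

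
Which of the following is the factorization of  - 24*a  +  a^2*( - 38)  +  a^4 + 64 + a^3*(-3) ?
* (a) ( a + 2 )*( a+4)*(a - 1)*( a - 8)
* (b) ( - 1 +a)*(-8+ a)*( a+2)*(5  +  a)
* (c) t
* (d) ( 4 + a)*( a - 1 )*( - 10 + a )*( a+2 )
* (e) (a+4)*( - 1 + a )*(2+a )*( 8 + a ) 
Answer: a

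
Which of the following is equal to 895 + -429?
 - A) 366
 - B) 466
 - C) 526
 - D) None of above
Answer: B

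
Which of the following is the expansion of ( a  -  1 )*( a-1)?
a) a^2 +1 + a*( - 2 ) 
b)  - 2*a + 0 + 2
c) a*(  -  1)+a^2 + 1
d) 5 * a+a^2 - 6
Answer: a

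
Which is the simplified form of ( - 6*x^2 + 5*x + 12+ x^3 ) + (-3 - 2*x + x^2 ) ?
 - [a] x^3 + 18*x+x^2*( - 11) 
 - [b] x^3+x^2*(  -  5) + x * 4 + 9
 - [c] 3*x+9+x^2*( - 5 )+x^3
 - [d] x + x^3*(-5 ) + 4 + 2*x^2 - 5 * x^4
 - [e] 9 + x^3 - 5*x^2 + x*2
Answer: c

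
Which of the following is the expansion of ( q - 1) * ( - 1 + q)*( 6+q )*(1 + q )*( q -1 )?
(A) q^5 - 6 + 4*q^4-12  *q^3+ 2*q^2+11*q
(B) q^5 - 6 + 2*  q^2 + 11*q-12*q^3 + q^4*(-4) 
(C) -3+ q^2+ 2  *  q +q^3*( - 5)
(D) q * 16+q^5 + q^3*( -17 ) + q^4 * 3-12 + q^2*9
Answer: A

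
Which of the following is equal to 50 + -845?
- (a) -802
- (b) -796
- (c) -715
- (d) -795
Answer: d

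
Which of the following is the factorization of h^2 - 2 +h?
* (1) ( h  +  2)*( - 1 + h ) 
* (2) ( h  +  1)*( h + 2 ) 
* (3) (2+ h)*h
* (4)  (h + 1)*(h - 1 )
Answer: 1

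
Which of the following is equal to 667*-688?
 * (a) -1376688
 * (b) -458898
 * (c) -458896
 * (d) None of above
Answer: c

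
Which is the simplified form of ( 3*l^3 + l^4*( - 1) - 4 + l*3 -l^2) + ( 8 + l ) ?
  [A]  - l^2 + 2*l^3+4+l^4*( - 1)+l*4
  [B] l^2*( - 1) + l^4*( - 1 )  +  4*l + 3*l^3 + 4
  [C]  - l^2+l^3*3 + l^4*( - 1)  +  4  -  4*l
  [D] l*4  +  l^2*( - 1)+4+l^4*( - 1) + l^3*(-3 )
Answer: B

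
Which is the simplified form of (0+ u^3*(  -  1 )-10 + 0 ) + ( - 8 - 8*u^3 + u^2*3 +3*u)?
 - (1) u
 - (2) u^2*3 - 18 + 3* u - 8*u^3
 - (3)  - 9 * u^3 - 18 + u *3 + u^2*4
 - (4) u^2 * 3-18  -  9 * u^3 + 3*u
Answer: 4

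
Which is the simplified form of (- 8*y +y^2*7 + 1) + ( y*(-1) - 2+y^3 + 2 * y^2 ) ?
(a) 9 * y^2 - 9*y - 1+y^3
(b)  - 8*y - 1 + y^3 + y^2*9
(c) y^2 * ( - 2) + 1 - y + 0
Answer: a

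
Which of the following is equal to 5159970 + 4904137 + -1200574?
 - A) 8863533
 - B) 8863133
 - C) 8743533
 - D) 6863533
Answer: A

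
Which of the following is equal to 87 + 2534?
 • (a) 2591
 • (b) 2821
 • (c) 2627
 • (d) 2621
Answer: d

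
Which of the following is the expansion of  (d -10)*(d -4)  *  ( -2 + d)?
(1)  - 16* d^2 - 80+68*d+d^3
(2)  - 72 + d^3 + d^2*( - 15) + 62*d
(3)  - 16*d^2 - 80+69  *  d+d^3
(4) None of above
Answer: 1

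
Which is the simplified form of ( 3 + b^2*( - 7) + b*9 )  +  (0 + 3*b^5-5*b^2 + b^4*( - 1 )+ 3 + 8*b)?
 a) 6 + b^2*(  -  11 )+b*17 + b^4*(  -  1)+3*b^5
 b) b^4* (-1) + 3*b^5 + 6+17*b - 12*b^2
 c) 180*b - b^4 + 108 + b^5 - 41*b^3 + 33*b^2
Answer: b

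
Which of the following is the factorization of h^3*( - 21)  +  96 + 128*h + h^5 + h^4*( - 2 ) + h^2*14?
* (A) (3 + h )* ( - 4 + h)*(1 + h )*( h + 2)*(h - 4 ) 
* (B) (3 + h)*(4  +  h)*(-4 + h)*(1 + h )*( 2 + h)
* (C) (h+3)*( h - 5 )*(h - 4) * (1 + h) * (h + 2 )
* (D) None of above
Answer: A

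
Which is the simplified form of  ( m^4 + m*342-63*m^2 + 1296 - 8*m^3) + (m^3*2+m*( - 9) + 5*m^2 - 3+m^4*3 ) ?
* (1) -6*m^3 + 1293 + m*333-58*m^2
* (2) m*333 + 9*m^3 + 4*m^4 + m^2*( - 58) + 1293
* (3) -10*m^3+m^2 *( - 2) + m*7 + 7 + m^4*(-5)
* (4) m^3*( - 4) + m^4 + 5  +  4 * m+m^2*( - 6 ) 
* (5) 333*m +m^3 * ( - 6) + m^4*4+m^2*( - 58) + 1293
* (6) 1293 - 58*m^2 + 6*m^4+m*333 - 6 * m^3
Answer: 5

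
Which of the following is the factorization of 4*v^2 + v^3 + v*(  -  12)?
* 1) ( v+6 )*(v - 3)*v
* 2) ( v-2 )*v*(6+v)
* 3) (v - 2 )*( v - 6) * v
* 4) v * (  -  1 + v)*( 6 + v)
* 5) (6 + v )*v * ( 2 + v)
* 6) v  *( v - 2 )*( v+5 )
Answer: 2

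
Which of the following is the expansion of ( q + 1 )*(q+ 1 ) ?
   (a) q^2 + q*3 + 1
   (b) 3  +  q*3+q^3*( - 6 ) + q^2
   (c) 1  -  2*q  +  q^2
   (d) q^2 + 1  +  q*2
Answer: d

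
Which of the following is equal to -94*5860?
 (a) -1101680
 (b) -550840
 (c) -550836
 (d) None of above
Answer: b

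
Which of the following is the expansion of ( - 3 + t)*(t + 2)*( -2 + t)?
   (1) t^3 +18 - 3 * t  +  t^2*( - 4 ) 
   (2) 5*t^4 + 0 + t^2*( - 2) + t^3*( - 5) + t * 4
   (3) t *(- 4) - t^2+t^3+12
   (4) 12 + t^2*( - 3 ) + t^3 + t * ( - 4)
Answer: 4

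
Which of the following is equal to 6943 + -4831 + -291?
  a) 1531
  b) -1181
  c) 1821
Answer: c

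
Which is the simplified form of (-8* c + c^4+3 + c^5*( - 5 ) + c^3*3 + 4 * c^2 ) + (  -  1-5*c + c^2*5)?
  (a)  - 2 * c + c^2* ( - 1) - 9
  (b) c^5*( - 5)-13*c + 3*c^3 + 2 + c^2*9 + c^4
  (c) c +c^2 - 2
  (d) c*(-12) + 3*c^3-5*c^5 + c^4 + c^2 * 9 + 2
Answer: b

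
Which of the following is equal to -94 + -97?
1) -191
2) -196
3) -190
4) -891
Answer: 1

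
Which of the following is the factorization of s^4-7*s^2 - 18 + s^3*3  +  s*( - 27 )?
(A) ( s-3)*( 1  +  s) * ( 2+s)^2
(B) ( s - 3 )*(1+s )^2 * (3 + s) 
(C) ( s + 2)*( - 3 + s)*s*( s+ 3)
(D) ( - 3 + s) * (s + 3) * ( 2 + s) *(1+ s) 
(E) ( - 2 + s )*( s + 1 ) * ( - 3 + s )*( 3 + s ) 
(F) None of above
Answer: D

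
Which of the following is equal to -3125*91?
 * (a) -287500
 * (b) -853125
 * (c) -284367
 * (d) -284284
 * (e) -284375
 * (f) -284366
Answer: e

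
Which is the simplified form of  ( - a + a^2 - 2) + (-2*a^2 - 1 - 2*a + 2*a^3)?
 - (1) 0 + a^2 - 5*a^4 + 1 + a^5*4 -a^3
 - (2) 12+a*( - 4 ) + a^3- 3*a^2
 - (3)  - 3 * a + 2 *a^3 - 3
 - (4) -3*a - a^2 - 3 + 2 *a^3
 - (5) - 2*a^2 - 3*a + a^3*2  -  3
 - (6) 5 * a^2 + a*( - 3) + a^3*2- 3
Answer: 4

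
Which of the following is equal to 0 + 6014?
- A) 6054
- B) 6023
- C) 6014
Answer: C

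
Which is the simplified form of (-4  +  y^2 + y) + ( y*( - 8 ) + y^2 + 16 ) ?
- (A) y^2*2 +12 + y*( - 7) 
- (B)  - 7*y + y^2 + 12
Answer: A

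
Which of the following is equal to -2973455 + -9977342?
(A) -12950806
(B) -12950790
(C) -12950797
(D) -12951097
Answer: C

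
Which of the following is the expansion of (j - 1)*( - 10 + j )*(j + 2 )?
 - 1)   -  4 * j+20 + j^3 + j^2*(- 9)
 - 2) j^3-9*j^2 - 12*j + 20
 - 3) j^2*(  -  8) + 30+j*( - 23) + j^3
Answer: 2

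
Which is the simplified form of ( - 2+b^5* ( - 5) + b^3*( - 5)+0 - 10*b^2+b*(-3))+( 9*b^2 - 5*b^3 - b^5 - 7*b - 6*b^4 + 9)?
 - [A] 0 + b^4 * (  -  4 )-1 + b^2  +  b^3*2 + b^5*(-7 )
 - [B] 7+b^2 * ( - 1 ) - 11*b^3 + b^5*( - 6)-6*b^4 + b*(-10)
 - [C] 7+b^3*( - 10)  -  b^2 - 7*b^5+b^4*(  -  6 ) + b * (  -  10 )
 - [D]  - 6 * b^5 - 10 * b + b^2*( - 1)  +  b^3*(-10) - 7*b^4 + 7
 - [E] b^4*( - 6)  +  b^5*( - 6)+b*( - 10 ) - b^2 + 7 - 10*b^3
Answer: E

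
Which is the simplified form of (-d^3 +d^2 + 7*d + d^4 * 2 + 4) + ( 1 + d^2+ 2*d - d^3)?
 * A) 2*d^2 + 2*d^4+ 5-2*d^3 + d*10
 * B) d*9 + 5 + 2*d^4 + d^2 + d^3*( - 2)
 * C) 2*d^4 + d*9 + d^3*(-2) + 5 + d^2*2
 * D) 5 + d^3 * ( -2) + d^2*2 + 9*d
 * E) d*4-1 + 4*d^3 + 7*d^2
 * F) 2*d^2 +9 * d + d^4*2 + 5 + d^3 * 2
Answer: C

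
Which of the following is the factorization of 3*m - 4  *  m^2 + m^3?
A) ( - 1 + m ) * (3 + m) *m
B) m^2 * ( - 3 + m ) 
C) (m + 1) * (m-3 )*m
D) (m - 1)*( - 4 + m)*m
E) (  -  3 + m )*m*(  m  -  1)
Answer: E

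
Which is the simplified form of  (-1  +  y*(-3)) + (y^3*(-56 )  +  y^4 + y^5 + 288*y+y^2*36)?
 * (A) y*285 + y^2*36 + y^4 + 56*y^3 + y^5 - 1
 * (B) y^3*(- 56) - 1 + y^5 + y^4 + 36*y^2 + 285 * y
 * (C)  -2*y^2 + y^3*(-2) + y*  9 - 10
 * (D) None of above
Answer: B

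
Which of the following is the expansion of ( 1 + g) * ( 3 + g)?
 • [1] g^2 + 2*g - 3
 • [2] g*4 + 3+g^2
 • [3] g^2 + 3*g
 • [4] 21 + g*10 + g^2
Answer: 2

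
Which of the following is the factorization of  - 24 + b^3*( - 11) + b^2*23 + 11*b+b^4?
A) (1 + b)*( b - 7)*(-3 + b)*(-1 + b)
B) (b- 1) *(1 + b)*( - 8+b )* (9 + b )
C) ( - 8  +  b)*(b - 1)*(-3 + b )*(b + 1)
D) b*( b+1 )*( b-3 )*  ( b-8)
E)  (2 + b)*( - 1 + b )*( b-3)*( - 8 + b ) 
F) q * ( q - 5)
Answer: C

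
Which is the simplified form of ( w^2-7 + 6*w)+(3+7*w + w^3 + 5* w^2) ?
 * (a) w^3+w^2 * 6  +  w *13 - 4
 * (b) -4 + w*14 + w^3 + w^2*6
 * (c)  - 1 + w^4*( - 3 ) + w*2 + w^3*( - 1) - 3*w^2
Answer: a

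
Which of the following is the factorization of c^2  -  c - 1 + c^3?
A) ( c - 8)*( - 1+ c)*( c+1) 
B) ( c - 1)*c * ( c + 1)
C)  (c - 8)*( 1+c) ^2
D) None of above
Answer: D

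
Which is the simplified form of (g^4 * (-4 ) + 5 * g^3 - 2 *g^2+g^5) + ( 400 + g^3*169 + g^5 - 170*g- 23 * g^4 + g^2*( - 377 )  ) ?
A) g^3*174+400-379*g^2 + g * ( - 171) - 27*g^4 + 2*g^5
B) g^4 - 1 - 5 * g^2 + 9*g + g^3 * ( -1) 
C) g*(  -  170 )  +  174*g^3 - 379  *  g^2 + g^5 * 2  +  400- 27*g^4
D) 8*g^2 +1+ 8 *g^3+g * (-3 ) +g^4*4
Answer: C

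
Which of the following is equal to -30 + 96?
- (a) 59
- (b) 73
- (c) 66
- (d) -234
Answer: c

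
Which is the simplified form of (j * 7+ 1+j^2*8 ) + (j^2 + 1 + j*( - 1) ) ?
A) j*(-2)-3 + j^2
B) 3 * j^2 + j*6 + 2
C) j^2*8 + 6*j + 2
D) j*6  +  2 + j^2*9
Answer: D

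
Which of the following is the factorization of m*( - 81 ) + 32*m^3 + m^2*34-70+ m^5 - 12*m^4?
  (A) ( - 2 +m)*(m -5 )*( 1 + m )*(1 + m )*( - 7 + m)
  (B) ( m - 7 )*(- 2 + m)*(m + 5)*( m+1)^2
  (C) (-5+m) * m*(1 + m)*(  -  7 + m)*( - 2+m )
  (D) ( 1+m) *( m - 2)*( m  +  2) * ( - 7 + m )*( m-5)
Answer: A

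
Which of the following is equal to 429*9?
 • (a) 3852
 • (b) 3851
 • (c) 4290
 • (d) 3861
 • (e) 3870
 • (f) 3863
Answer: d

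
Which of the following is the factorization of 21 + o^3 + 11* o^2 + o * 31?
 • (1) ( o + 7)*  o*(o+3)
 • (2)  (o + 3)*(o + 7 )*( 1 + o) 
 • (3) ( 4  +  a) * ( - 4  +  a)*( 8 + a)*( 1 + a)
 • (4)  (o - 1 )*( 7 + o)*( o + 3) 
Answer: 2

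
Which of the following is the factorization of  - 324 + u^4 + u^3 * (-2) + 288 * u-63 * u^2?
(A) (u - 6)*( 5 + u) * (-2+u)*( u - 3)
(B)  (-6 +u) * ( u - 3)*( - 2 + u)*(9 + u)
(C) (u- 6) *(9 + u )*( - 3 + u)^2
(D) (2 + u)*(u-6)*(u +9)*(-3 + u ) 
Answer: B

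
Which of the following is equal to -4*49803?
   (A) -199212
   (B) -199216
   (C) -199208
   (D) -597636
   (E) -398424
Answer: A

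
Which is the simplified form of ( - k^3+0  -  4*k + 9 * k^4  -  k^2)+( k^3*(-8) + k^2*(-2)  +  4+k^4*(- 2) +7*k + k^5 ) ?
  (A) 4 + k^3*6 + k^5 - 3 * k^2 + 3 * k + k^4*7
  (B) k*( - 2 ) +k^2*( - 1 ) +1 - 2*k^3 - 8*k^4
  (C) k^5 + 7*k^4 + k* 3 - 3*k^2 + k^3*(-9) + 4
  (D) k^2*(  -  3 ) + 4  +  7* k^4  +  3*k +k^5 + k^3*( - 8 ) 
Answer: C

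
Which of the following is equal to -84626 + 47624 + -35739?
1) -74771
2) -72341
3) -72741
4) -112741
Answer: 3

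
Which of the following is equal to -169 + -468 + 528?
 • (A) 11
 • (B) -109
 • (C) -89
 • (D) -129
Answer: B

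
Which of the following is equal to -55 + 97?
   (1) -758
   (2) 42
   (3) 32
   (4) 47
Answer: 2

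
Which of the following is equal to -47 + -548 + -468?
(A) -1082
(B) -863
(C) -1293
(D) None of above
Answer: D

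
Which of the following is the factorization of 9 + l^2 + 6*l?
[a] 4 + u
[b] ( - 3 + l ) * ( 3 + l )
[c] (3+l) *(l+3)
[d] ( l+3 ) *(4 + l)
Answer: c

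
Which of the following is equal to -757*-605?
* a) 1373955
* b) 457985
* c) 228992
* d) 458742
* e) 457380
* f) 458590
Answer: b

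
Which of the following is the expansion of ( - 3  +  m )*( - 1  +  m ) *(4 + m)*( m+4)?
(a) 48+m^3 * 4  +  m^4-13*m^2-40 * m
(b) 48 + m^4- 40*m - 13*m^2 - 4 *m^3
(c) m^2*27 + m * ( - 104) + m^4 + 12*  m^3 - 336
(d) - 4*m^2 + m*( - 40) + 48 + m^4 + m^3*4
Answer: a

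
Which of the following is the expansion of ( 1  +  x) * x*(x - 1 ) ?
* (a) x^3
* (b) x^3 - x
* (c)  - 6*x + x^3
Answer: b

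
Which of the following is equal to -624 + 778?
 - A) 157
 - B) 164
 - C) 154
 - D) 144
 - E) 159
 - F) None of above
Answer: C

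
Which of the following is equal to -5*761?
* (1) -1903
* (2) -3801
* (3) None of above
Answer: 3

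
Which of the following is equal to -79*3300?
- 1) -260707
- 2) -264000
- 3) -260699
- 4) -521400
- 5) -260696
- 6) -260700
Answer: 6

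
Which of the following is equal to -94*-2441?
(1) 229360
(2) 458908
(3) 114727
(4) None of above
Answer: 4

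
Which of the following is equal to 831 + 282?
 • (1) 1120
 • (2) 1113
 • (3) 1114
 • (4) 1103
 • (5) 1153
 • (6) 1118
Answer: 2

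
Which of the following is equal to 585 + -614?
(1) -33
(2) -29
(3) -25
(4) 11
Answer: 2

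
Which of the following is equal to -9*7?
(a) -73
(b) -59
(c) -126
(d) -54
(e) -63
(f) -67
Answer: e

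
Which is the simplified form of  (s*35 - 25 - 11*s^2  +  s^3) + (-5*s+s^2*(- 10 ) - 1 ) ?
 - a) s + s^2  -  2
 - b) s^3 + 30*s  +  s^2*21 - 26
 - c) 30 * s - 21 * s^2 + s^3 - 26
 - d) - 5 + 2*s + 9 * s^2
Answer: c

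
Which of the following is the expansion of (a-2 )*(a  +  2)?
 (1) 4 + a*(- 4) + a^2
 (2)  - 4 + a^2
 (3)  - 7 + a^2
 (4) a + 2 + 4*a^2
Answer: 2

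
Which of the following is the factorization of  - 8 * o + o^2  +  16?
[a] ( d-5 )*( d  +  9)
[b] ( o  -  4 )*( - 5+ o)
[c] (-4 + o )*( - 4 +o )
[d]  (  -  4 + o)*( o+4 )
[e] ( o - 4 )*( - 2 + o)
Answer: c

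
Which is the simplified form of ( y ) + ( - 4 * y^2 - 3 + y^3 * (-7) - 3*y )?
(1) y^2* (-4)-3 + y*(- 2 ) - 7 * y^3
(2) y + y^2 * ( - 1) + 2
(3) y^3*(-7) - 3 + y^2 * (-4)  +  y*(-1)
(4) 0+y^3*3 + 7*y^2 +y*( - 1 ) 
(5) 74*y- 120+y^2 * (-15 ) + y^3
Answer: 1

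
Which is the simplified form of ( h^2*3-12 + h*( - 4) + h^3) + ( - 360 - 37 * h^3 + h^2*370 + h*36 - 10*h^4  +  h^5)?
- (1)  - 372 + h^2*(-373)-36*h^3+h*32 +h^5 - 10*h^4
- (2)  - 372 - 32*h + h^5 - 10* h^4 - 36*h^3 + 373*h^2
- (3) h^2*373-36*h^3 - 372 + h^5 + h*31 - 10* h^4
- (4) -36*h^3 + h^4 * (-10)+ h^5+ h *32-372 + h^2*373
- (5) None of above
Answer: 4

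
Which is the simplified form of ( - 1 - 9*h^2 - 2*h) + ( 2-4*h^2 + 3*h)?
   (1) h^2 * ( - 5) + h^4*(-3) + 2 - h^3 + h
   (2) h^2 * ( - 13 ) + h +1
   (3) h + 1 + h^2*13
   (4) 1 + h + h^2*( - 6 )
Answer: 2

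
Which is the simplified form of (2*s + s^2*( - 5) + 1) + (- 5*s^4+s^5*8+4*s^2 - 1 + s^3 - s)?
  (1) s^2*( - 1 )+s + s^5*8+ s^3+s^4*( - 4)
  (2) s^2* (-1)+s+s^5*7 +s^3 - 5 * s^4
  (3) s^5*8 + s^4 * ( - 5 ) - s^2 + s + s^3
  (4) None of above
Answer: 3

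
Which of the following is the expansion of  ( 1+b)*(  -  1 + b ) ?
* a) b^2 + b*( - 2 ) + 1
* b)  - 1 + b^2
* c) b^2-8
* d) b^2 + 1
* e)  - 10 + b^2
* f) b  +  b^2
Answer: b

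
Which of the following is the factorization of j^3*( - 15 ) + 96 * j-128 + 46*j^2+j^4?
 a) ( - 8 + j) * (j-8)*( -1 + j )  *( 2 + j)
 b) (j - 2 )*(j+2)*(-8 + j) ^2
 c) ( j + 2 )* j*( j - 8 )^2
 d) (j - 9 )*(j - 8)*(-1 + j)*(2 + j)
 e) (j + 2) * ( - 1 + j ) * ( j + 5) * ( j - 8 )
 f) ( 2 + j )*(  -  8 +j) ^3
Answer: a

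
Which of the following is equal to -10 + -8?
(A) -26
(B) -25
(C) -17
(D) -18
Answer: D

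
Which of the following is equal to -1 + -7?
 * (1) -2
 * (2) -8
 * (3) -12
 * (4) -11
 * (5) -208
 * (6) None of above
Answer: 2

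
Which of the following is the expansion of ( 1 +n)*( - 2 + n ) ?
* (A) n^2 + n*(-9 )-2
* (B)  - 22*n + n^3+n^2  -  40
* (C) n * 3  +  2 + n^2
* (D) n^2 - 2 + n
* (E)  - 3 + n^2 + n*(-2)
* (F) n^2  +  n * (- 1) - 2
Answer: F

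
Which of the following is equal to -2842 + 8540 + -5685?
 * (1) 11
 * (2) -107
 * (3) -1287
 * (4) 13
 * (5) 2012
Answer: 4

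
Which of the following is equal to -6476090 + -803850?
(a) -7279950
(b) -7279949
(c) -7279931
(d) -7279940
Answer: d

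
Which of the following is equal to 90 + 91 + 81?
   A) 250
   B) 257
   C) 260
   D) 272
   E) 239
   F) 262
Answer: F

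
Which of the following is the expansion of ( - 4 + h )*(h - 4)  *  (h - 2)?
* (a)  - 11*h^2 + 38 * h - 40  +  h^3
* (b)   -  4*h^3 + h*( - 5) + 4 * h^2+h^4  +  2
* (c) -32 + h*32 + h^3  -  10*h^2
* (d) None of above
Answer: c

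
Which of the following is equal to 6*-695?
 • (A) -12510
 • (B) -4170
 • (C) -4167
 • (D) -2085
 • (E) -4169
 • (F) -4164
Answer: B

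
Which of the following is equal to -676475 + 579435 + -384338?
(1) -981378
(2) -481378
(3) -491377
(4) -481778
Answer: 2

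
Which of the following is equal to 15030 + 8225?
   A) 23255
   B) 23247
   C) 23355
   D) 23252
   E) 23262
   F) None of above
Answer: A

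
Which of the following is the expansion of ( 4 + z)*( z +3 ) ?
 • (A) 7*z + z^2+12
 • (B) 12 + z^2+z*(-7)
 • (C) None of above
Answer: A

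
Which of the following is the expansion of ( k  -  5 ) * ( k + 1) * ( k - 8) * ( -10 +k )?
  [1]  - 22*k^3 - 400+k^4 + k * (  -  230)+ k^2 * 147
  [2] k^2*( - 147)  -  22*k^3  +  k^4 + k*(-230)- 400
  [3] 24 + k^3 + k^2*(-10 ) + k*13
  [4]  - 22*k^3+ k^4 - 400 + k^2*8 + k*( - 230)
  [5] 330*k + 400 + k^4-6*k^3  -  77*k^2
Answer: 1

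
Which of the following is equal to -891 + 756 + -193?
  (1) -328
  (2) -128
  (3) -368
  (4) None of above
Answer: 1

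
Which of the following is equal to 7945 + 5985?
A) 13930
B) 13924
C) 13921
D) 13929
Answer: A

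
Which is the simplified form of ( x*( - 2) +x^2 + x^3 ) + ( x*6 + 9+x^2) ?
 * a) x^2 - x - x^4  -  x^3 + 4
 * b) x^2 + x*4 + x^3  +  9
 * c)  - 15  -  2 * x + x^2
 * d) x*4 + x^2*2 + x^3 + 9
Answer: d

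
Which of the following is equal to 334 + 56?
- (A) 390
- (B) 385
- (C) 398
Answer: A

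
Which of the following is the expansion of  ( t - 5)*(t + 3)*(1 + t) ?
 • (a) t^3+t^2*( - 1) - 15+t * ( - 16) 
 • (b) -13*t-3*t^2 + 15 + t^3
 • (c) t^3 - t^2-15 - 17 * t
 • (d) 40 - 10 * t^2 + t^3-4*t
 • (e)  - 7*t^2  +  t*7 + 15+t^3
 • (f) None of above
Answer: c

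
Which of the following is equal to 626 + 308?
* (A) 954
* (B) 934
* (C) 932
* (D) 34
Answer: B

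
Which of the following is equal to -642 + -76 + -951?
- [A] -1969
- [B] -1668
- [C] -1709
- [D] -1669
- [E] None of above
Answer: D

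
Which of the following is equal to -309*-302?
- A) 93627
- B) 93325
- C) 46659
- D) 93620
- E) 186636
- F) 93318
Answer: F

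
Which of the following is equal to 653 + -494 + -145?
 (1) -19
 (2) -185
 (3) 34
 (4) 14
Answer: 4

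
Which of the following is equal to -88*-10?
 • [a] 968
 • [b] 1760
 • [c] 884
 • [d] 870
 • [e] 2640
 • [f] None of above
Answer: f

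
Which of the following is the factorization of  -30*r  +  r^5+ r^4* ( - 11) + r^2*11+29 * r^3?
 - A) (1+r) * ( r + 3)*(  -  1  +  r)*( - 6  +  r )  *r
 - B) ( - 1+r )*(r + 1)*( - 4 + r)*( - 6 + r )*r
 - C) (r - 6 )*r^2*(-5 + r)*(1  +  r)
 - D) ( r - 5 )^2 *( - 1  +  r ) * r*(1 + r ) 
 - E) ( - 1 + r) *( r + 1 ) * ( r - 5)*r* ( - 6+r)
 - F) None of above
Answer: E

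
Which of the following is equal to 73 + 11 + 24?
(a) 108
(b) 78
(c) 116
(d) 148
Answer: a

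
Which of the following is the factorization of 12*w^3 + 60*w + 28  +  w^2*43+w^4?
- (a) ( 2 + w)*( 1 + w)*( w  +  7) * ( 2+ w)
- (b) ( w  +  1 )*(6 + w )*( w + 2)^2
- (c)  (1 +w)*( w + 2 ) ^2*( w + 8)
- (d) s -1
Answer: a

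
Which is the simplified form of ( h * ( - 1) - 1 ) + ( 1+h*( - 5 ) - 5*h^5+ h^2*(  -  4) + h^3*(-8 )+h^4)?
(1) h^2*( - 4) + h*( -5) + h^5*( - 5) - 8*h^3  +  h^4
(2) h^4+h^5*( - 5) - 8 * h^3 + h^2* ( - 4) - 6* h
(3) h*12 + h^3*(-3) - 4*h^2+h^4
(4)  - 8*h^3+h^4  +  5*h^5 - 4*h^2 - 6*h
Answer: 2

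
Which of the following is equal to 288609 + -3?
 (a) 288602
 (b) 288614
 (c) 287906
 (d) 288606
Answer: d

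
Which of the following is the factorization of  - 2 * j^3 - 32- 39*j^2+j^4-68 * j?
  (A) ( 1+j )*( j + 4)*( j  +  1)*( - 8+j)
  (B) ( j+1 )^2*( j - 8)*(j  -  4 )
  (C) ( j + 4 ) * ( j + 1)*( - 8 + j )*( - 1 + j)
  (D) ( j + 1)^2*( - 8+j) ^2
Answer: A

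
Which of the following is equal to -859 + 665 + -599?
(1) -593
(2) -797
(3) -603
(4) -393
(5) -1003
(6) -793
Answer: 6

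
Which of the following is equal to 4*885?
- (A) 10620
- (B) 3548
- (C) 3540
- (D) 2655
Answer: C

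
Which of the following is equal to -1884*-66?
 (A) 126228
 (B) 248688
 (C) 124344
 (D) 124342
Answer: C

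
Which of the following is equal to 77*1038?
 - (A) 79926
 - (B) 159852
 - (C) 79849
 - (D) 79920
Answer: A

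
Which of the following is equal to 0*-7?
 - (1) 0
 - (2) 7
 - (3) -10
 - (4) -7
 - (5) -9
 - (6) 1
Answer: 1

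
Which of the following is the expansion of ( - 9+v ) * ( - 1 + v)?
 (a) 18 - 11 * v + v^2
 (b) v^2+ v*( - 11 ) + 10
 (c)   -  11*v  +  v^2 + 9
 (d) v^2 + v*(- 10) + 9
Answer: d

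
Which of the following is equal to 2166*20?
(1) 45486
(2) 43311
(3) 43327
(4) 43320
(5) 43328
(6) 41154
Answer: 4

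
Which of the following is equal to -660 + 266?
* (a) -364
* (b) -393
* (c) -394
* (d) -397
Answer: c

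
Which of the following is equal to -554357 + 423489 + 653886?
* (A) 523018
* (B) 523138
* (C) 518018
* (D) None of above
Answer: A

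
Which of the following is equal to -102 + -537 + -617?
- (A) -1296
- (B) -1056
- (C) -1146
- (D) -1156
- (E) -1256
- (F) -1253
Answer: E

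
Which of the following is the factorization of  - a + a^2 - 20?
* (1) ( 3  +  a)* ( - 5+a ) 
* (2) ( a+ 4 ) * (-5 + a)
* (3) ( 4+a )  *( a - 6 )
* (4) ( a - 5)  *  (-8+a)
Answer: 2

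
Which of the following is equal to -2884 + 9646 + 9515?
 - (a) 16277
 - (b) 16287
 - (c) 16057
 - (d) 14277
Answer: a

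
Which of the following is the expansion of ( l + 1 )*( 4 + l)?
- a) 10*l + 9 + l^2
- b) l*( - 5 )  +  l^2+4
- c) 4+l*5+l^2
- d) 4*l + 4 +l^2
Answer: c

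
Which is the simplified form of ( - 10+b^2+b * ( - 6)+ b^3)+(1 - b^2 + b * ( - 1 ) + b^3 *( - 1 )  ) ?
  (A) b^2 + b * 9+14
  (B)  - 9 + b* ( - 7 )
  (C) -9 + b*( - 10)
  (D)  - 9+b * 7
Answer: B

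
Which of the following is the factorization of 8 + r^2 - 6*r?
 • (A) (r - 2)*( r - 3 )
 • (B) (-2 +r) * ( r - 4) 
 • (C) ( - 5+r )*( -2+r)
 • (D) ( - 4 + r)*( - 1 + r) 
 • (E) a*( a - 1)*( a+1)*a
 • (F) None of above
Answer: B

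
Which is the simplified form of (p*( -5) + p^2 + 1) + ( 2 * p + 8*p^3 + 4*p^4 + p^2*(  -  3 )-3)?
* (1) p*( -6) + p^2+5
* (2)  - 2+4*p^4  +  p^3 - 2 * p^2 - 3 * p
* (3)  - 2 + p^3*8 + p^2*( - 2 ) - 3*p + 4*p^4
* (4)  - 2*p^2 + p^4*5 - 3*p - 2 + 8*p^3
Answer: 3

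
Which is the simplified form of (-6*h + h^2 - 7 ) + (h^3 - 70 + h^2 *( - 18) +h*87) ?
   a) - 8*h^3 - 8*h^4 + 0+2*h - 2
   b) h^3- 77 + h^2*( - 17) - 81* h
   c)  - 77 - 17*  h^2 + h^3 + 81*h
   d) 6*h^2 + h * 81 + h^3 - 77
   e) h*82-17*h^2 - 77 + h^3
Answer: c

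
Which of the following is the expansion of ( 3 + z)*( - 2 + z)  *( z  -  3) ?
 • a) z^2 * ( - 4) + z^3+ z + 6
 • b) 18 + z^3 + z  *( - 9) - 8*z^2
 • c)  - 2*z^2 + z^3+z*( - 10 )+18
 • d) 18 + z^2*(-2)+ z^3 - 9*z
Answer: d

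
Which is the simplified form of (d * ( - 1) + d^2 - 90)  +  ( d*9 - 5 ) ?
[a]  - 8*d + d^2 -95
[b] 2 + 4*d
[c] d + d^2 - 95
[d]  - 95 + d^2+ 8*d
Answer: d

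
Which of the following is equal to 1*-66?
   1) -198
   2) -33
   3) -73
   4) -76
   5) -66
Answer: 5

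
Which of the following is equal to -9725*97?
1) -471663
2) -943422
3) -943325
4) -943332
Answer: 3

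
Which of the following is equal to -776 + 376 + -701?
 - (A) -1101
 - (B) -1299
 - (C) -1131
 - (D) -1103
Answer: A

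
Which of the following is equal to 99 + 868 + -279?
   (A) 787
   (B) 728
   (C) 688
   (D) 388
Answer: C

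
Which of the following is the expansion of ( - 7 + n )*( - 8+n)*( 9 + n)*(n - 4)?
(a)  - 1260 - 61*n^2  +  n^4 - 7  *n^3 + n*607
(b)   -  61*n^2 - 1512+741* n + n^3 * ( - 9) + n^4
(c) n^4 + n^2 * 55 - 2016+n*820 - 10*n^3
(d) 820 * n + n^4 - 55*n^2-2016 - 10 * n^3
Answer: d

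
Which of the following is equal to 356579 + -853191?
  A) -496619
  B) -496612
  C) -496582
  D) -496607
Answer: B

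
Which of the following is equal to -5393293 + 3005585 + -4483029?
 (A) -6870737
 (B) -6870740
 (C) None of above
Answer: A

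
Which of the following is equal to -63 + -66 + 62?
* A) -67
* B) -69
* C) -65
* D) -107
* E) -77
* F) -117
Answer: A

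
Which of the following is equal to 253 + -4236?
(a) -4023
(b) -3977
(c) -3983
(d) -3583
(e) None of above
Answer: c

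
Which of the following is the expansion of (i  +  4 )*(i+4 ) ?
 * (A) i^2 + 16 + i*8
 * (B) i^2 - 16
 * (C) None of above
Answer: A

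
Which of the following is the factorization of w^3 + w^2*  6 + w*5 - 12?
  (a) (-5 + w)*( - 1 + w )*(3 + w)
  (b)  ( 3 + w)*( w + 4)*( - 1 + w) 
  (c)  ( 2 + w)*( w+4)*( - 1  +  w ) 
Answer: b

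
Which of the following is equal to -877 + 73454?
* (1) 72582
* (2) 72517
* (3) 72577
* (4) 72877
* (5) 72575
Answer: 3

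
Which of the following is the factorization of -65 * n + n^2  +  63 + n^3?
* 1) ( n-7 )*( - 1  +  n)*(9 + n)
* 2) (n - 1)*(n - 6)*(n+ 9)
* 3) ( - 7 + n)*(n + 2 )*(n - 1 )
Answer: 1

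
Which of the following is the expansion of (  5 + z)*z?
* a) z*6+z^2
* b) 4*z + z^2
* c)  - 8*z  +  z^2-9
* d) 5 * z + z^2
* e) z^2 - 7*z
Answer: d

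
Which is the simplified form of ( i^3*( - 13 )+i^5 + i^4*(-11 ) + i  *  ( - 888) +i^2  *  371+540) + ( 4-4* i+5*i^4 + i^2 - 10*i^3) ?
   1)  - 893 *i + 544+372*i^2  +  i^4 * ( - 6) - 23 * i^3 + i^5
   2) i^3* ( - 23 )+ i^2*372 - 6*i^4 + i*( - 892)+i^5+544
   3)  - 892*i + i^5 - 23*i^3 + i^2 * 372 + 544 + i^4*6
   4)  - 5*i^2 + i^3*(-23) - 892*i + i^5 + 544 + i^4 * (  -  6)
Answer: 2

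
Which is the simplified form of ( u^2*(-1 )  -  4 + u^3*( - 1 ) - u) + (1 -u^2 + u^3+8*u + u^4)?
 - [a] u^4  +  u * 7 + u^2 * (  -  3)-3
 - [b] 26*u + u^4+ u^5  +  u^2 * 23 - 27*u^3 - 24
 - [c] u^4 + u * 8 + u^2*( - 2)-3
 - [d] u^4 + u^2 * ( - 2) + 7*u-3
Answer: d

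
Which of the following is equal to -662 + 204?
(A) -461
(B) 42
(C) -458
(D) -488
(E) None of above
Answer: C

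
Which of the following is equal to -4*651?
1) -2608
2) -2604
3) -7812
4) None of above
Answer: 2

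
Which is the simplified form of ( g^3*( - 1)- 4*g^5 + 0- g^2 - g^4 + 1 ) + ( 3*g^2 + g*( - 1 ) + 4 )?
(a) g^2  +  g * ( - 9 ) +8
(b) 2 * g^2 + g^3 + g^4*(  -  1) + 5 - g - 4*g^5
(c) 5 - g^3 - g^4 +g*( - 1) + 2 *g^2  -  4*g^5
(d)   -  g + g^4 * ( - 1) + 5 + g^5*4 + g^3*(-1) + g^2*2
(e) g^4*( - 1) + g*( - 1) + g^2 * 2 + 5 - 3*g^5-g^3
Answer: c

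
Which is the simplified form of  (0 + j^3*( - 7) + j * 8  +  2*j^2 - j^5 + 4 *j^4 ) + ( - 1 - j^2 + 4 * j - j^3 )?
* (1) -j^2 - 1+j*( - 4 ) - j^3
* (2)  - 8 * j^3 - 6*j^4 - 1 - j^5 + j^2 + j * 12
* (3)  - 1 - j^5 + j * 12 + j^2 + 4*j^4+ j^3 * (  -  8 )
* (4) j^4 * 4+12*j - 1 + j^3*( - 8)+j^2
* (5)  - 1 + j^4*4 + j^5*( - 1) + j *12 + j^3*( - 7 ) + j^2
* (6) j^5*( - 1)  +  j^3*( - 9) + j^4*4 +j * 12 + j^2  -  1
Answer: 3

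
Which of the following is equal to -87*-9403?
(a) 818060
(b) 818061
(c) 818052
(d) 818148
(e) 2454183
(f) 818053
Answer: b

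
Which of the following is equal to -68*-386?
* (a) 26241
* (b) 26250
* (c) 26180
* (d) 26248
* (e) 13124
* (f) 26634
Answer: d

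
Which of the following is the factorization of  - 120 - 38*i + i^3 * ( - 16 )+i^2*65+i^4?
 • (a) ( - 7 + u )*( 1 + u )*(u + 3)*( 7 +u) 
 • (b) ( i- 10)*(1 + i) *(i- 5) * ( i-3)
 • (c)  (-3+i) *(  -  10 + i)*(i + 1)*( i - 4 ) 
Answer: c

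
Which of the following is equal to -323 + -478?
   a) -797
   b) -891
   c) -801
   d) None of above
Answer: c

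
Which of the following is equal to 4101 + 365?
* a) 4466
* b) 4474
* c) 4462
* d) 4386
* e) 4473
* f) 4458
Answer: a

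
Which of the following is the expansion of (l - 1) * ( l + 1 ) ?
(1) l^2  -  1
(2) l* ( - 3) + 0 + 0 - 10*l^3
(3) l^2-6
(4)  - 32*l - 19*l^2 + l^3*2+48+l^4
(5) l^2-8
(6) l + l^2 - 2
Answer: 1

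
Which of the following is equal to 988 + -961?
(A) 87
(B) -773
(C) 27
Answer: C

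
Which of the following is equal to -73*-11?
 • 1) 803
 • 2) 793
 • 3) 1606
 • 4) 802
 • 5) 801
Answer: 1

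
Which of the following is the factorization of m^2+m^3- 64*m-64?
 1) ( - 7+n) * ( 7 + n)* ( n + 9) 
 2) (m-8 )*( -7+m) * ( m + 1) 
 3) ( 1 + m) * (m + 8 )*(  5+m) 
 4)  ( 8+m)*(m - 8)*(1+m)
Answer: 4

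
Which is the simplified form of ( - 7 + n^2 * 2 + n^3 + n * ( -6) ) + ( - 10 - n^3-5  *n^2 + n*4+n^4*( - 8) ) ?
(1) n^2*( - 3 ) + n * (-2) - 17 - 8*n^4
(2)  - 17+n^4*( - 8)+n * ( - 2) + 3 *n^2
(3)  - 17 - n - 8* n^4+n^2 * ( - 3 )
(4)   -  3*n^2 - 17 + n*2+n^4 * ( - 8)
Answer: 1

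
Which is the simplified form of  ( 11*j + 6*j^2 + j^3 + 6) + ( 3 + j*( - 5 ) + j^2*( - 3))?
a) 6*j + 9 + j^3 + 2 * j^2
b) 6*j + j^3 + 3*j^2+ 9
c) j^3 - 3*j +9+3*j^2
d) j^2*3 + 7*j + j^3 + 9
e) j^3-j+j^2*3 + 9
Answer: b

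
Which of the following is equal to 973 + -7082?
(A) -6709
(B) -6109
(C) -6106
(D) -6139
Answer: B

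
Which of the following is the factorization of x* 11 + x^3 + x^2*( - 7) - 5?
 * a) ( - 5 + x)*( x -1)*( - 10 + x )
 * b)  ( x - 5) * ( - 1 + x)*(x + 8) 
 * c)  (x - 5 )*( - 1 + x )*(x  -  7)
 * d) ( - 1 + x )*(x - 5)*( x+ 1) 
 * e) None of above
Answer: e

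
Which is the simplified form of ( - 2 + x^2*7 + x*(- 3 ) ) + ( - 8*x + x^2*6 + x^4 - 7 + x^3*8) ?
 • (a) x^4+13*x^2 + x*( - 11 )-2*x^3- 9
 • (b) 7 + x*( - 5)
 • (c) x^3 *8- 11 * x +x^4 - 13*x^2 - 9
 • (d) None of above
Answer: d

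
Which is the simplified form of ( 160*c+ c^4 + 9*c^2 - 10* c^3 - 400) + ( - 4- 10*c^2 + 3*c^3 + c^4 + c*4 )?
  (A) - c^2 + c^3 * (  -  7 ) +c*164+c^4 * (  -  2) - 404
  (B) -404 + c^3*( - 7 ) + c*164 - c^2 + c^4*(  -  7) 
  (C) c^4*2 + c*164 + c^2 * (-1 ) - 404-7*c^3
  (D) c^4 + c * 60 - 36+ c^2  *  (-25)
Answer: C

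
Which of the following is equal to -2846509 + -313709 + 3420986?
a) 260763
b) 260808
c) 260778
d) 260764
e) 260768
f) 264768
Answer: e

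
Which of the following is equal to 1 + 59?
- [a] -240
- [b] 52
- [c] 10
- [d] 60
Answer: d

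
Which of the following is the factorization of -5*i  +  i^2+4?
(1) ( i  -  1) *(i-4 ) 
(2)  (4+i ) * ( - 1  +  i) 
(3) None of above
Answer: 1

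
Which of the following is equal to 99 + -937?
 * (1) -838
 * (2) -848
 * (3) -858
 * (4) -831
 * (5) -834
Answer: 1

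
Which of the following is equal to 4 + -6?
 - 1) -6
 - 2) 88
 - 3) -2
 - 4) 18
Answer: 3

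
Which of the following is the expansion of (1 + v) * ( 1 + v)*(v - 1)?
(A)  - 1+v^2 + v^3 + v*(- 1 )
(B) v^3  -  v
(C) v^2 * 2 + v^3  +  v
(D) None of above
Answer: A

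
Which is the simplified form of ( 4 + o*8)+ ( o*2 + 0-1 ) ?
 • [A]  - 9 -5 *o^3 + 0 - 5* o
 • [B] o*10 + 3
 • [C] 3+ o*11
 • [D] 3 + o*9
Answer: B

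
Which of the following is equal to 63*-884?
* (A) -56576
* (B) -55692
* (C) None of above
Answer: B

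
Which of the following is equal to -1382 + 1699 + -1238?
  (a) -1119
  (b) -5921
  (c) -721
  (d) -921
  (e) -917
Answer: d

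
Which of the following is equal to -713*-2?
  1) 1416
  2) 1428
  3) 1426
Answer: 3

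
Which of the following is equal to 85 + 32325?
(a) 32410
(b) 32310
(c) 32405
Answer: a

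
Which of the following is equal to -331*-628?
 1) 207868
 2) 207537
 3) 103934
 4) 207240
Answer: 1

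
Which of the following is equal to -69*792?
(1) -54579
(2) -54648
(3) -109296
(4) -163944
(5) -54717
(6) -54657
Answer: 2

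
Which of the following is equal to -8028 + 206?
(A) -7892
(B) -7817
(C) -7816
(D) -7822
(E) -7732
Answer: D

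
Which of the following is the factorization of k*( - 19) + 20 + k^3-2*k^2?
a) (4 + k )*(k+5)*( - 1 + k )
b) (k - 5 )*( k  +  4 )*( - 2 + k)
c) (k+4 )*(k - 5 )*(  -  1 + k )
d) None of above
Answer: c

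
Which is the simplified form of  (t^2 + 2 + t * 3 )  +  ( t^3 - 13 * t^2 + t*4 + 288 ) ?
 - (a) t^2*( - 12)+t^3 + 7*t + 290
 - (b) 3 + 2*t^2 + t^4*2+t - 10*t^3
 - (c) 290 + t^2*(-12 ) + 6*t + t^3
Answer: a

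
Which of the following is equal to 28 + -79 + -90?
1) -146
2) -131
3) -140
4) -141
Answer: 4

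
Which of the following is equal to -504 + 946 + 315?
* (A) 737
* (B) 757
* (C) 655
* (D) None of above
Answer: B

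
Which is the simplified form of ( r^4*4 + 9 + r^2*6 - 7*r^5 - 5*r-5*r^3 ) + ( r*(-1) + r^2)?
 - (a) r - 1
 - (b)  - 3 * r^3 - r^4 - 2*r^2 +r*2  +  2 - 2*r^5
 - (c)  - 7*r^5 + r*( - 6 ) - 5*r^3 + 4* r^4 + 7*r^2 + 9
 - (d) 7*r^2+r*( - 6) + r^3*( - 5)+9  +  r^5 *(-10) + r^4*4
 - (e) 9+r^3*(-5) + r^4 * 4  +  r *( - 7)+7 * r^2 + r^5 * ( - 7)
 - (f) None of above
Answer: c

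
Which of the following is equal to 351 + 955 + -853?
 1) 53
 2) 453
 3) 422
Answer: 2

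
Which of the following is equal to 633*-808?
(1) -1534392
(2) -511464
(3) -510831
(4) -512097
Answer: 2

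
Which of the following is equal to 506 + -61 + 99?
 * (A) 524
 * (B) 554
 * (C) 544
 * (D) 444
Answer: C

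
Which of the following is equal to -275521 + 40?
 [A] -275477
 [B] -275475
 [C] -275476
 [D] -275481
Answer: D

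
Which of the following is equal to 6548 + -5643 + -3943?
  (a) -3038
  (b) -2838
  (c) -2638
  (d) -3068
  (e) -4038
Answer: a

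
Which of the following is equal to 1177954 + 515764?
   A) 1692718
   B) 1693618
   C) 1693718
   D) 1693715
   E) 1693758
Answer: C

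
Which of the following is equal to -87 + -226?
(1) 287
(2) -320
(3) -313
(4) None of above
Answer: 3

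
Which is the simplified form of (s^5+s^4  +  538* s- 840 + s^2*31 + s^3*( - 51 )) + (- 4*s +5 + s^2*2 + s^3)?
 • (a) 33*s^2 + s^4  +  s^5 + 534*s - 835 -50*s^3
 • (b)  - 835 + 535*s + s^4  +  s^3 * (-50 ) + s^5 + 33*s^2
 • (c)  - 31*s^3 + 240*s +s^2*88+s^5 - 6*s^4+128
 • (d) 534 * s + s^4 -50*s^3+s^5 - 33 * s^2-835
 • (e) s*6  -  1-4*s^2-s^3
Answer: a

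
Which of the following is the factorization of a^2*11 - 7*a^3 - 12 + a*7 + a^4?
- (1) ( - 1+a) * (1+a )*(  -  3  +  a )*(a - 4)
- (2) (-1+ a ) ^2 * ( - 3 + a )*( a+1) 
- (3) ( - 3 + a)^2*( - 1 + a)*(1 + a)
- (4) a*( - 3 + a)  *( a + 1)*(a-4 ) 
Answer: 1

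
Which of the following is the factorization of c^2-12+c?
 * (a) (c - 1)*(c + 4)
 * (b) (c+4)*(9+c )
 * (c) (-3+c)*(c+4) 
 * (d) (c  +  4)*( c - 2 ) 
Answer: c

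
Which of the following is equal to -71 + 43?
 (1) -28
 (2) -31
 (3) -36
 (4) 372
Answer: 1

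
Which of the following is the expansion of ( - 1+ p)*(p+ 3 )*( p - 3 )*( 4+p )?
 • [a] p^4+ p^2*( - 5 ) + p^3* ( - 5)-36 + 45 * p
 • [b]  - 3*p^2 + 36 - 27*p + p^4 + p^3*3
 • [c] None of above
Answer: c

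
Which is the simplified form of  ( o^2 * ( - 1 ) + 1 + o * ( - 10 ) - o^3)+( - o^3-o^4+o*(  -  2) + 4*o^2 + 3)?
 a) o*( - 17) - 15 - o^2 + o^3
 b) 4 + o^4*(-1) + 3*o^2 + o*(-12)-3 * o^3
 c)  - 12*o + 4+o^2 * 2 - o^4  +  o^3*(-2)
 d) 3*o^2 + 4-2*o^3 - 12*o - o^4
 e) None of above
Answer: d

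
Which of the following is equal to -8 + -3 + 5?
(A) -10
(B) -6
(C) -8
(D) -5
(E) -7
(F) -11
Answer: B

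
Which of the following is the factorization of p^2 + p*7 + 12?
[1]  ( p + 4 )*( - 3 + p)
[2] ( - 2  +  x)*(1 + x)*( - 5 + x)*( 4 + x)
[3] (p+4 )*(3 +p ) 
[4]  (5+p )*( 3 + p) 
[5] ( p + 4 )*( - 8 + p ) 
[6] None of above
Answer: 3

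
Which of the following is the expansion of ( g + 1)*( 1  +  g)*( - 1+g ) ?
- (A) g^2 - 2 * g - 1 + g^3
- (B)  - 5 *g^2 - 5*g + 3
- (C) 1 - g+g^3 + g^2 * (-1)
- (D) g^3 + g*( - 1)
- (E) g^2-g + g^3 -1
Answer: E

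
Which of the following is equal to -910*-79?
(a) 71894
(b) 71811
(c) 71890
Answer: c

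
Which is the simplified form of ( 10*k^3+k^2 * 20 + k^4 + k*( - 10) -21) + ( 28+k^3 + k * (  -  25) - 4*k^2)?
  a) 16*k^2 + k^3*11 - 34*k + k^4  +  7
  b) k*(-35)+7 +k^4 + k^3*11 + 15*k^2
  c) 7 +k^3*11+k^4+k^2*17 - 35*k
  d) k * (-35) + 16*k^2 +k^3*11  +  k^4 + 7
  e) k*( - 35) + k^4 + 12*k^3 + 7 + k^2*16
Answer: d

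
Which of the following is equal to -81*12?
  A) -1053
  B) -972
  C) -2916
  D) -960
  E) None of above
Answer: B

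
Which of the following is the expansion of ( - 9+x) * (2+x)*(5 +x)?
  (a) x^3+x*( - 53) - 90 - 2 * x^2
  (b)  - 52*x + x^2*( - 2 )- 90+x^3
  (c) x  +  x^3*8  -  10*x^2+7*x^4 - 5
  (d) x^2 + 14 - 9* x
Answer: a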